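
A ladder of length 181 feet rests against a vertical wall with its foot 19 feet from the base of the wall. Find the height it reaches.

The ladder, wall, and ground form a right triangle with hypotenuse 181 and one leg 19.
By the Pythagorean theorem: h² = 181² - 19² = 32761 - 361 = 32400
h = √32400 = 180 feet

180 feet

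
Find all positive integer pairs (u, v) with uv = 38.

The positive divisors of 38 are: 1, 2, 19, 38.
Each divisor d gives the pair (d, 38/d):
(1, 38), (2, 19), (19, 2), (38, 1)

(1, 38), (2, 19), (19, 2), (38, 1)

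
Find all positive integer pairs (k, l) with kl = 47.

The positive divisors of 47 are: 1, 47.
Each divisor d gives the pair (d, 47/d):
(1, 47), (47, 1)

(1, 47), (47, 1)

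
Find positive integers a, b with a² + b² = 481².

We need a² + b² = 481² = 231361.
Trying: 31² + 480² = 961 + 230400 = 231361 ✓

(31, 480, 481)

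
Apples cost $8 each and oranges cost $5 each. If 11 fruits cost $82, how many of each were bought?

Let a = apples, o = oranges.
a + o = 11
8a + 5o = 82
Substitute o = 11 - a:
8a + 5(11 - a) = 82
(8 - 5)a = 82 - 55
3a = 27
a = 9, o = 11 - 9 = 2

Apples: 9, Oranges: 2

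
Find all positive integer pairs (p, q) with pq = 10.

The positive divisors of 10 are: 1, 2, 5, 10.
Each divisor d gives the pair (d, 10/d):
(1, 10), (2, 5), (5, 2), (10, 1)

(1, 10), (2, 5), (5, 2), (10, 1)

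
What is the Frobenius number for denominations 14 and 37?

For two coprime denominations a and b, the Frobenius number (largest value not representable as a non-negative combination) is ab - a - b.
Here gcd(14, 37) = 1, so they are coprime.
F(14, 37) = 14·37 - 14 - 37 = 518 - 51 = 467

467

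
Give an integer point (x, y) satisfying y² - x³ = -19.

Try small integer x values and check whether x³ - 19 is a perfect square.
x = 7: x³ - 19 = 7³ - 19 = 343 - 19 = 324
Is 324 a perfect square? 18² = 324 ✓
So (x, y) = (7, 18) is a solution.

x = 7, y = 18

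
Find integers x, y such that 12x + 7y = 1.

Step 1: Check solvability.
gcd(12, 7) = 1
Since 1 divides 1, solutions exist.

Step 2: Apply extended Euclidean algorithm to find gcd.
We find integers such that 12*x0 + 7*y0 = 1

Step 3: Scale the particular solution.
Multiply by 1/1 = 1:
x = 3, y = -5

Step 4: Verify.
12*(3) + 7*(-5) = 1 = 1 ✓

x = 3, y = -5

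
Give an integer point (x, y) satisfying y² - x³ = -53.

Try small integer x values and check whether x³ - 53 is a perfect square.
x = 9: x³ - 53 = 9³ - 53 = 729 - 53 = 676
Is 676 a perfect square? 26² = 676 ✓
So (x, y) = (9, 26) is a solution.

x = 9, y = 26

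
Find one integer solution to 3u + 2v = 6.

Step 1: Check solvability.
gcd(3, 2) = 1
Since 1 divides 6, solutions exist.

Step 2: Apply extended Euclidean algorithm to find gcd.
We find integers such that 3*x0 + 2*y0 = 1

Step 3: Scale the particular solution.
Multiply by 6/1 = 6:
u = 6, v = -6

Step 4: Verify.
3*(6) + 2*(-6) = 6 = 6 ✓

u = 6, v = -6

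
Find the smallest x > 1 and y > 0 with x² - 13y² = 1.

We seek the smallest positive integers (x, y) with x² - 13y² = 1, i.e., x² = 13y² + 1.
Try successive y values:
y = 1: x² = 13·1² + 1 = 14, not a perfect square
y = 2: x² = 13·2² + 1 = 53, not a perfect square
y = 3: x² = 13·3² + 1 = 118, not a perfect square
... continuing the search (or via continued fractions) ...
y = 180: x² = 13·180² + 1 = 421201, x = 649 ✓

Verify: 649² - 13·180² = 421201 - 421200 = 1 ✓

x = 649, y = 180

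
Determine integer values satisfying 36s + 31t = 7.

Step 1: Check solvability.
gcd(36, 31) = 1
Since 1 divides 7, solutions exist.

Step 2: Apply extended Euclidean algorithm to find gcd.
We find integers such that 36*x0 + 31*y0 = 1

Step 3: Scale the particular solution.
Multiply by 7/1 = 7:
s = -42, t = 49

Step 4: Verify.
36*(-42) + 31*(49) = 7 = 7 ✓

s = -42, t = 49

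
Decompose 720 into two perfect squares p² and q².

We need to find integers p, q > 0 such that p² + q² = 720.
Trying p = 12: q² = 720 - 12² = 720 - 144 = 576
q = 24
Check: 12² + 24² = 144 + 576 = 720 ✓

720 = 12² + 24²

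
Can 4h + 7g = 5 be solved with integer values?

Step 1: Compute gcd(4, 7).
gcd(4, 7) = 1

Step 2: Check divisibility.
Does 1 divide 5? 5 = 1 x 5, so yes.

By the theorem on linear Diophantine equations, 4h + 7g = 5 has integer solutions if and only if gcd(4, 7) divides 5. Since 1 | 5, solutions exist.

Yes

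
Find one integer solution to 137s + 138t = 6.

Step 1: Check solvability.
gcd(137, 138) = 1
Since 1 divides 6, solutions exist.

Step 2: Apply extended Euclidean algorithm to find gcd.
We find integers such that 137*x0 + 138*y0 = 1

Step 3: Scale the particular solution.
Multiply by 6/1 = 6:
s = -6, t = 6

Step 4: Verify.
137*(-6) + 138*(6) = 6 = 6 ✓

s = -6, t = 6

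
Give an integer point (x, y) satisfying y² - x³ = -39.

Try small integer x values and check whether x³ - 39 is a perfect square.
x = 22: x³ - 39 = 22³ - 39 = 10648 - 39 = 10609
Is 10609 a perfect square? 103² = 10609 ✓
So (x, y) = (22, -103) is a solution.

x = 22, y = -103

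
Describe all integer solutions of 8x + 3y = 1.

Step 1: Compute gcd(8, 3) = 1.
Since 1 divides 1, solutions exist.

Step 2: Find a particular solution using extended Euclidean algorithm.
We get x₀ = -1, y₀ = 3.
Check: 8*-1 + 3*3 = 1 = 1 ✓

Step 3: Write the general solution.
x = -1 + (3/1)t = -1 + 3t
y = 3 - (8/1)t = 3 - 8t
for any integer t.

x = -1 + 3t, y = 3 - 8t for integer t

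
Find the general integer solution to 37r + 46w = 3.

Step 1: Compute gcd(37, 46) = 1.
Since 1 divides 3, solutions exist.

Step 2: Find a particular solution using extended Euclidean algorithm.
We get r₀ = 15, w₀ = -12.
Check: 37*15 + 46*-12 = 3 = 3 ✓

Step 3: Write the general solution.
r = 15 + (46/1)t = 15 + 46t
w = -12 - (37/1)t = -12 - 37t
for any integer t.

r = 15 + 46t, w = -12 - 37t for integer t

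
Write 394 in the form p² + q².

We need to find integers p, q > 0 such that p² + q² = 394.
Trying p = 13: q² = 394 - 13² = 394 - 169 = 225
q = 15
Check: 13² + 15² = 169 + 225 = 394 ✓

394 = 13² + 15²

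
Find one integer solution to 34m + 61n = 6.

Step 1: Check solvability.
gcd(34, 61) = 1
Since 1 divides 6, solutions exist.

Step 2: Apply extended Euclidean algorithm to find gcd.
We find integers such that 34*x0 + 61*y0 = 1

Step 3: Scale the particular solution.
Multiply by 6/1 = 6:
m = 54, n = -30

Step 4: Verify.
34*(54) + 61*(-30) = 6 = 6 ✓

m = 54, n = -30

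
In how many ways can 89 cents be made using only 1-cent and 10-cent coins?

We need non-negative integers (x, y) with 1x + 10y = 89.
For each x from 0 to 89, check if (89 - 1x) is a non-negative multiple of 10.
Solutions (x, y): (9,8), (19,7), (29,6), (39,5), ...
Count: 9

9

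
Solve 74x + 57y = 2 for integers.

Step 1: Check solvability.
gcd(74, 57) = 1
Since 1 divides 2, solutions exist.

Step 2: Apply extended Euclidean algorithm to find gcd.
We find integers such that 74*x0 + 57*y0 = 1

Step 3: Scale the particular solution.
Multiply by 2/1 = 2:
x = -20, y = 26

Step 4: Verify.
74*(-20) + 57*(26) = 2 = 2 ✓

x = -20, y = 26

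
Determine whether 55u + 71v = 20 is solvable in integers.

Step 1: Compute gcd(55, 71).
gcd(55, 71) = 1

Step 2: Check divisibility.
Does 1 divide 20? 20 = 1 x 20, so yes.

By the theorem on linear Diophantine equations, 55u + 71v = 20 has integer solutions if and only if gcd(55, 71) divides 20. Since 1 | 20, solutions exist.

Yes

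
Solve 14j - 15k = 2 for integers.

Step 1: Check solvability.
gcd(14, 15) = 1
Since 1 divides 2, solutions exist.

Step 2: Apply extended Euclidean algorithm to find gcd.
We find integers such that 14*x0 + 15*y0 = 1

Step 3: Scale the particular solution.
Multiply by 2/1 = 2:
j = -2, k = -2

Step 4: Verify.
14*(-2) - 15*(-2) = 2 = 2 ✓

j = -2, k = -2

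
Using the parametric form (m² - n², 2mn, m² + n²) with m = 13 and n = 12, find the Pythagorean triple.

a = m² - n² = 13² - 12² = 169 - 144 = 25
b = 2mn = 2·13·12 = 312
c = m² + n² = 169 + 144 = 313
Verify: 25² + 312² = 625 + 97344 = 97969 = 313² ✓

(25, 312, 313)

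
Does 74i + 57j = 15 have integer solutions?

Step 1: Compute gcd(74, 57).
gcd(74, 57) = 1

Step 2: Check divisibility.
Does 1 divide 15? 15 = 1 x 15, so yes.

By the theorem on linear Diophantine equations, 74i + 57j = 15 has integer solutions if and only if gcd(74, 57) divides 15. Since 1 | 15, solutions exist.

Yes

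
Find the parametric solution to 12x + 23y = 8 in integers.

Step 1: Compute gcd(12, 23) = 1.
Since 1 divides 8, solutions exist.

Step 2: Find a particular solution using extended Euclidean algorithm.
We get x₀ = 16, y₀ = -8.
Check: 12*16 + 23*-8 = 8 = 8 ✓

Step 3: Write the general solution.
x = 16 + (23/1)t = 16 + 23t
y = -8 - (12/1)t = -8 - 12t
for any integer t.

x = 16 + 23t, y = -8 - 12t for integer t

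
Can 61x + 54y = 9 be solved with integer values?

Step 1: Compute gcd(61, 54).
gcd(61, 54) = 1

Step 2: Check divisibility.
Does 1 divide 9? 9 = 1 x 9, so yes.

By the theorem on linear Diophantine equations, 61x + 54y = 9 has integer solutions if and only if gcd(61, 54) divides 9. Since 1 | 9, solutions exist.

Yes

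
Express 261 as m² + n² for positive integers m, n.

We need to find integers m, n > 0 such that m² + n² = 261.
Trying m = 6: n² = 261 - 6² = 261 - 36 = 225
n = 15
Check: 6² + 15² = 36 + 225 = 261 ✓

261 = 6² + 15²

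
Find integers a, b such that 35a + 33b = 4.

Step 1: Check solvability.
gcd(35, 33) = 1
Since 1 divides 4, solutions exist.

Step 2: Apply extended Euclidean algorithm to find gcd.
We find integers such that 35*x0 + 33*y0 = 1

Step 3: Scale the particular solution.
Multiply by 4/1 = 4:
a = -64, b = 68

Step 4: Verify.
35*(-64) + 33*(68) = 4 = 4 ✓

a = -64, b = 68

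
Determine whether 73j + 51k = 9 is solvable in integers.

Step 1: Compute gcd(73, 51).
gcd(73, 51) = 1

Step 2: Check divisibility.
Does 1 divide 9? 9 = 1 x 9, so yes.

By the theorem on linear Diophantine equations, 73j + 51k = 9 has integer solutions if and only if gcd(73, 51) divides 9. Since 1 | 9, solutions exist.

Yes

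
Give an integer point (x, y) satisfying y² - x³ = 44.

Try small integer x values and check whether x³ + 44 is a perfect square.
x = 5: x³ + 44 = 5³ + 44 = 125 + 44 = 169
Is 169 a perfect square? 13² = 169 ✓
So (x, y) = (5, 13) is a solution.

x = 5, y = 13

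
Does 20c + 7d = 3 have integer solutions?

Step 1: Compute gcd(20, 7).
gcd(20, 7) = 1

Step 2: Check divisibility.
Does 1 divide 3? 3 = 1 x 3, so yes.

By the theorem on linear Diophantine equations, 20c + 7d = 3 has integer solutions if and only if gcd(20, 7) divides 3. Since 1 | 3, solutions exist.

Yes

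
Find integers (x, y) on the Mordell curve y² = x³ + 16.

Try small integer x values and check whether x³ + 16 is a perfect square.
x = 0: x³ + 16 = 0³ + 16 = 0 + 16 = 16
Is 16 a perfect square? 4² = 16 ✓
So (x, y) = (0, 4) is a solution.

x = 0, y = 4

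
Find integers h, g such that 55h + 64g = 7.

Step 1: Check solvability.
gcd(55, 64) = 1
Since 1 divides 7, solutions exist.

Step 2: Apply extended Euclidean algorithm to find gcd.
We find integers such that 55*x0 + 64*y0 = 1

Step 3: Scale the particular solution.
Multiply by 7/1 = 7:
h = 49, g = -42

Step 4: Verify.
55*(49) + 64*(-42) = 7 = 7 ✓

h = 49, g = -42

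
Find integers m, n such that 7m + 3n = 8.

Step 1: Check solvability.
gcd(7, 3) = 1
Since 1 divides 8, solutions exist.

Step 2: Apply extended Euclidean algorithm to find gcd.
We find integers such that 7*x0 + 3*y0 = 1

Step 3: Scale the particular solution.
Multiply by 8/1 = 8:
m = 8, n = -16

Step 4: Verify.
7*(8) + 3*(-16) = 8 = 8 ✓

m = 8, n = -16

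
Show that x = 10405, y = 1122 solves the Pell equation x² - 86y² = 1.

Compute x² = 10405² = 108264025
Compute 86y² = 86·1122² = 86·1258884 = 108264024
x² - 86y² = 108264025 - 108264024 = 1
Since this equals 1, (10405, 1122) is a solution.

Yes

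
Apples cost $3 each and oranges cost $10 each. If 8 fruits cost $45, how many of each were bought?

Let a = apples, o = oranges.
a + o = 8
3a + 10o = 45
Substitute o = 8 - a:
3a + 10(8 - a) = 45
(3 - 10)a = 45 - 80
-7a = -35
a = 5, o = 8 - 5 = 3

Apples: 5, Oranges: 3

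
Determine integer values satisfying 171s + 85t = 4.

Step 1: Check solvability.
gcd(171, 85) = 1
Since 1 divides 4, solutions exist.

Step 2: Apply extended Euclidean algorithm to find gcd.
We find integers such that 171*x0 + 85*y0 = 1

Step 3: Scale the particular solution.
Multiply by 4/1 = 4:
s = 4, t = -8

Step 4: Verify.
171*(4) + 85*(-8) = 4 = 4 ✓

s = 4, t = -8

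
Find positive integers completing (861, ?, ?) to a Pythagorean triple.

We need the other leg and hypotenuse such that 861² + x² = c².
Take x = 620, c = 1061: 861² + 620² = 741321 + 384400 = 1125721 = 1061² ✓
Triple: (861, 620, 1061)

(861, 620, 1061)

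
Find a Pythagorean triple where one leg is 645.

We need the other leg and hypotenuse such that 645² + x² = c².
Take x = 812, c = 1037: 645² + 812² = 416025 + 659344 = 1075369 = 1037² ✓
Triple: (645, 812, 1037)

(645, 812, 1037)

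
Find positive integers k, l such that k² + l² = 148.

Search for k with 148 - k² a perfect square.
k = 2: 148 - 2² = 148 - 4 = 144 = 12² ✓
So k = 2, l = 12.

k = 2, l = 12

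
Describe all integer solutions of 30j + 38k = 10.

Step 1: Compute gcd(30, 38) = 2.
Since 2 divides 10, solutions exist.

Step 2: Find a particular solution using extended Euclidean algorithm.
We get j₀ = -25, k₀ = 20.
Check: 30*-25 + 38*20 = 10 = 10 ✓

Step 3: Write the general solution.
j = -25 + (38/2)t = -25 + 19t
k = 20 - (30/2)t = 20 - 15t
for any integer t.

j = -25 + 19t, k = 20 - 15t for integer t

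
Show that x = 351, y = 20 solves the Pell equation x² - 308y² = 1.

Compute x² = 351² = 123201
Compute 308y² = 308·20² = 308·400 = 123200
x² - 308y² = 123201 - 123200 = 1
Since this equals 1, (351, 20) is a solution.

Yes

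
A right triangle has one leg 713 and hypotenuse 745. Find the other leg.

b² = c² - a² = 555025 - 508369 = 46656
b = 216

216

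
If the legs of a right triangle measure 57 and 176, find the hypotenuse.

c² = a² + b² = 57² + 176² = 3249 + 30976 = 34225
c = 185

185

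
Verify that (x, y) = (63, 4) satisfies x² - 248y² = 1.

Compute x² = 63² = 3969
Compute 248y² = 248·4² = 248·16 = 3968
x² - 248y² = 3969 - 3968 = 1
Since this equals 1, (63, 4) is a solution.

Yes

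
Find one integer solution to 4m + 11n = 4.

Step 1: Check solvability.
gcd(4, 11) = 1
Since 1 divides 4, solutions exist.

Step 2: Apply extended Euclidean algorithm to find gcd.
We find integers such that 4*x0 + 11*y0 = 1

Step 3: Scale the particular solution.
Multiply by 4/1 = 4:
m = 12, n = -4

Step 4: Verify.
4*(12) + 11*(-4) = 4 = 4 ✓

m = 12, n = -4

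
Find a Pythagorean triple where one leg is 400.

We need the other leg and hypotenuse such that 400² + x² = c².
Take x = 561, c = 689: 400² + 561² = 160000 + 314721 = 474721 = 689² ✓
Triple: (561, 400, 689)

(561, 400, 689)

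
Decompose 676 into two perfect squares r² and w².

We need to find integers r, w > 0 such that r² + w² = 676.
Trying r = 10: w² = 676 - 10² = 676 - 100 = 576
w = 24
Check: 10² + 24² = 100 + 576 = 676 ✓

676 = 10² + 24²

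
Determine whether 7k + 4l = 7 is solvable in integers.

Step 1: Compute gcd(7, 4).
gcd(7, 4) = 1

Step 2: Check divisibility.
Does 1 divide 7? 7 = 1 x 7, so yes.

By the theorem on linear Diophantine equations, 7k + 4l = 7 has integer solutions if and only if gcd(7, 4) divides 7. Since 1 | 7, solutions exist.

Yes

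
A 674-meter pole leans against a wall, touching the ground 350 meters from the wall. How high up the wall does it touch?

The ladder, wall, and ground form a right triangle with hypotenuse 674 and one leg 350.
By the Pythagorean theorem: h² = 674² - 350² = 454276 - 122500 = 331776
h = √331776 = 576 meters

576 meters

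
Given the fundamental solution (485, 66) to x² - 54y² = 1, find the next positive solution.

Solutions to x² - Dy² = 1 are generated by powers of (x₀ + y₀√D).
The next solution satisfies x₁ + y₁√54 = (x₀ + y₀√54)², giving:
x₁ = x₀² + 54y₀² = 485² + 54·66² = 235225 + 235224 = 470449
y₁ = 2x₀y₀ = 2·485·66 = 64020

Verify: 470449² - 54·64020² = 221322261601 - 221322261600 = 1 ✓

x = 470449, y = 64020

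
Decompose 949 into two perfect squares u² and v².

We need to find integers u, v > 0 such that u² + v² = 949.
Trying u = 7: v² = 949 - 7² = 949 - 49 = 900
v = 30
Check: 7² + 30² = 49 + 900 = 949 ✓

949 = 7² + 30²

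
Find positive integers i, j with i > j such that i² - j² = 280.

Factor: i² - j² = (i+j)(i-j) = 280.
We need two factors of 280 with the same parity.
Use i+j = 140 and i-j = 2 (product 140·2 = 280).
Adding: 2i = 142, so i = 71.
Subtracting: 2j = 138, so j = 69.
Check: 71² - 69² = 5041 - 4761 = 280 ✓

i = 71, j = 69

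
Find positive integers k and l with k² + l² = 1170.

We need to find integers k, l > 0 such that k² + l² = 1170.
Trying k = 9: l² = 1170 - 9² = 1170 - 81 = 1089
l = 33
Check: 9² + 33² = 81 + 1089 = 1170 ✓

1170 = 9² + 33²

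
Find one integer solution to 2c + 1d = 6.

Step 1: Check solvability.
gcd(2, 1) = 1
Since 1 divides 6, solutions exist.

Step 2: Apply extended Euclidean algorithm to find gcd.
We find integers such that 2*x0 + 1*y0 = 1

Step 3: Scale the particular solution.
Multiply by 6/1 = 6:
c = 0, d = 6

Step 4: Verify.
2*(0) + 1*(6) = 6 = 6 ✓

c = 0, d = 6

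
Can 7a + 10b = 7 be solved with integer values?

Step 1: Compute gcd(7, 10).
gcd(7, 10) = 1

Step 2: Check divisibility.
Does 1 divide 7? 7 = 1 x 7, so yes.

By the theorem on linear Diophantine equations, 7a + 10b = 7 has integer solutions if and only if gcd(7, 10) divides 7. Since 1 | 7, solutions exist.

Yes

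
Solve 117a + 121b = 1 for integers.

Step 1: Check solvability.
gcd(117, 121) = 1
Since 1 divides 1, solutions exist.

Step 2: Apply extended Euclidean algorithm to find gcd.
We find integers such that 117*x0 + 121*y0 = 1

Step 3: Scale the particular solution.
Multiply by 1/1 = 1:
a = 30, b = -29

Step 4: Verify.
117*(30) + 121*(-29) = 1 = 1 ✓

a = 30, b = -29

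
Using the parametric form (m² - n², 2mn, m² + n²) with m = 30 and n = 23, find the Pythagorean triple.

a = m² - n² = 30² - 23² = 900 - 529 = 371
b = 2mn = 2·30·23 = 1380
c = m² + n² = 900 + 529 = 1429
Verify: 371² + 1380² = 137641 + 1904400 = 2042041 = 1429² ✓

(371, 1380, 1429)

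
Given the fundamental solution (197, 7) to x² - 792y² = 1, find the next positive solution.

Solutions to x² - Dy² = 1 are generated by powers of (x₀ + y₀√D).
The next solution satisfies x₁ + y₁√792 = (x₀ + y₀√792)², giving:
x₁ = x₀² + 792y₀² = 197² + 792·7² = 38809 + 38808 = 77617
y₁ = 2x₀y₀ = 2·197·7 = 2758

Verify: 77617² - 792·2758² = 6024398689 - 6024398688 = 1 ✓

x = 77617, y = 2758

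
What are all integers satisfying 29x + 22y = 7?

Step 1: Compute gcd(29, 22) = 1.
Since 1 divides 7, solutions exist.

Step 2: Find a particular solution using extended Euclidean algorithm.
We get x₀ = -21, y₀ = 28.
Check: 29*-21 + 22*28 = 7 = 7 ✓

Step 3: Write the general solution.
x = -21 + (22/1)t = -21 + 22t
y = 28 - (29/1)t = 28 - 29t
for any integer t.

x = -21 + 22t, y = 28 - 29t for integer t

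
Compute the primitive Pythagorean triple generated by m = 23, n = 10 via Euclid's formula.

a = m² - n² = 23² - 10² = 529 - 100 = 429
b = 2mn = 2·23·10 = 460
c = m² + n² = 529 + 100 = 629
Verify: 429² + 460² = 184041 + 211600 = 395641 = 629² ✓

(429, 460, 629)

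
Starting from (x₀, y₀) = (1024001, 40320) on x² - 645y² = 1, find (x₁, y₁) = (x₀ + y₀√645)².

Solutions to x² - Dy² = 1 are generated by powers of (x₀ + y₀√D).
The next solution satisfies x₁ + y₁√645 = (x₀ + y₀√645)², giving:
x₁ = x₀² + 645y₀² = 1024001² + 645·40320² = 1048578048001 + 1048578048000 = 2097156096001
y₁ = 2x₀y₀ = 2·1024001·40320 = 82575440640

Verify: 2097156096001² - 645·82575440640² = 4398063690994155528192001 - 4398063690994155528192000 = 1 ✓

x = 2097156096001, y = 82575440640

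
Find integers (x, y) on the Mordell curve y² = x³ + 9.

Try small integer x values and check whether x³ + 9 is a perfect square.
x = 6: x³ + 9 = 6³ + 9 = 216 + 9 = 225
Is 225 a perfect square? 15² = 225 ✓
So (x, y) = (6, -15) is a solution.

x = 6, y = -15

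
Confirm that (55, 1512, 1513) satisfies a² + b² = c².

Compute a² + b² = 55² + 1512² = 3025 + 2286144 = 2289169
Compute c² = 1513² = 2289169
Since 2289169 = 2289169, confirmed.

Yes, it is a Pythagorean triple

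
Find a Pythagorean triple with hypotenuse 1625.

We need a² + b² = 1625² = 2640625.
Trying: 57² + 1624² = 3249 + 2637376 = 2640625 ✓

(57, 1624, 1625)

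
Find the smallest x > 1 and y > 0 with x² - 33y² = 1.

We seek the smallest positive integers (x, y) with x² - 33y² = 1, i.e., x² = 33y² + 1.
Try successive y values:
y = 1: x² = 33·1² + 1 = 34, not a perfect square
y = 2: x² = 33·2² + 1 = 133, not a perfect square
y = 3: x² = 33·3² + 1 = 298, not a perfect square
... continuing the search (or via continued fractions) ...
y = 4: x² = 33·4² + 1 = 529, x = 23 ✓

Verify: 23² - 33·4² = 529 - 528 = 1 ✓

x = 23, y = 4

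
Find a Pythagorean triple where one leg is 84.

We need the other leg and hypotenuse such that 84² + x² = c².
Take x = 437, c = 445: 84² + 437² = 7056 + 190969 = 198025 = 445² ✓
Triple: (437, 84, 445)

(437, 84, 445)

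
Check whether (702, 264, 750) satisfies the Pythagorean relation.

Compute a² + b²:
702² + 264² = 492804 + 69696 = 562500
Compute c²:
750² = 562500
Since 562500 = 562500, it is a Pythagorean triple.

Yes, it is a Pythagorean triple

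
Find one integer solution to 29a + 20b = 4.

Step 1: Check solvability.
gcd(29, 20) = 1
Since 1 divides 4, solutions exist.

Step 2: Apply extended Euclidean algorithm to find gcd.
We find integers such that 29*x0 + 20*y0 = 1

Step 3: Scale the particular solution.
Multiply by 4/1 = 4:
a = 36, b = -52

Step 4: Verify.
29*(36) + 20*(-52) = 4 = 4 ✓

a = 36, b = -52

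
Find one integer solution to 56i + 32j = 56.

Step 1: Check solvability.
gcd(56, 32) = 8
Since 8 divides 56, solutions exist.

Step 2: Apply extended Euclidean algorithm to find gcd.
We find integers such that 56*x0 + 32*y0 = 8

Step 3: Scale the particular solution.
Multiply by 56/8 = 7:
i = -7, j = 14

Step 4: Verify.
56*(-7) + 32*(14) = 56 = 56 ✓

i = -7, j = 14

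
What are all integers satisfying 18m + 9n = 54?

Step 1: Compute gcd(18, 9) = 9.
Since 9 divides 54, solutions exist.

Step 2: Find a particular solution using extended Euclidean algorithm.
We get m₀ = 0, n₀ = 6.
Check: 18*0 + 9*6 = 54 = 54 ✓

Step 3: Write the general solution.
m = 0 + (9/9)t = 0 + 1t
n = 6 - (18/9)t = 6 - 2t
for any integer t.

m = 0 + 1t, n = 6 - 2t for integer t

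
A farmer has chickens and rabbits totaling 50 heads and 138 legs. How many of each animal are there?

Let c = chickens, r = rabbits.
Heads: c + r = 50
Legs: 2c + 4r = 138
From the first equation, c = 50 - r. Substitute:
2(50 - r) + 4r = 138
100 + 2r = 138
r = (138 - 100)/2 = 19
c = 50 - 19 = 31

Chickens: 31, Rabbits: 19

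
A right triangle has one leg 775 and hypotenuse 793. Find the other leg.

b² = c² - a² = 628849 - 600625 = 28224
b = 168

168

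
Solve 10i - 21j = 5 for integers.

Step 1: Check solvability.
gcd(10, 21) = 1
Since 1 divides 5, solutions exist.

Step 2: Apply extended Euclidean algorithm to find gcd.
We find integers such that 10*x0 + 21*y0 = 1

Step 3: Scale the particular solution.
Multiply by 5/1 = 5:
i = -10, j = -5

Step 4: Verify.
10*(-10) - 21*(-5) = 5 = 5 ✓

i = -10, j = -5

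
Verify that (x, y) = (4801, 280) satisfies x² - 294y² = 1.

Compute x² = 4801² = 23049601
Compute 294y² = 294·280² = 294·78400 = 23049600
x² - 294y² = 23049601 - 23049600 = 1
Since this equals 1, (4801, 280) is a solution.

Yes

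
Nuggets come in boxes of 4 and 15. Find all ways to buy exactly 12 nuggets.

We need non-negative integers (x, y) with 4x + 15y = 12.
For each x in 0..3, check if 12 - 4x is a non-negative multiple of 15.
x = 3: 15y = 0, y = 0 ✓

(3 boxes of 4, 0 boxes of 15)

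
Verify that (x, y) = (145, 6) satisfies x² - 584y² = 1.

Compute x² = 145² = 21025
Compute 584y² = 584·6² = 584·36 = 21024
x² - 584y² = 21025 - 21024 = 1
Since this equals 1, (145, 6) is a solution.

Yes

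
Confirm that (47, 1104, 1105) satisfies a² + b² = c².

Compute a² + b² = 47² + 1104² = 2209 + 1218816 = 1221025
Compute c² = 1105² = 1221025
Since 1221025 = 1221025, confirmed.

Yes, it is a Pythagorean triple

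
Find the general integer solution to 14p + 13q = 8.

Step 1: Compute gcd(14, 13) = 1.
Since 1 divides 8, solutions exist.

Step 2: Find a particular solution using extended Euclidean algorithm.
We get p₀ = 8, q₀ = -8.
Check: 14*8 + 13*-8 = 8 = 8 ✓

Step 3: Write the general solution.
p = 8 + (13/1)t = 8 + 13t
q = -8 - (14/1)t = -8 - 14t
for any integer t.

p = 8 + 13t, q = -8 - 14t for integer t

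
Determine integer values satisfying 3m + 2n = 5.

Step 1: Check solvability.
gcd(3, 2) = 1
Since 1 divides 5, solutions exist.

Step 2: Apply extended Euclidean algorithm to find gcd.
We find integers such that 3*x0 + 2*y0 = 1

Step 3: Scale the particular solution.
Multiply by 5/1 = 5:
m = 5, n = -5

Step 4: Verify.
3*(5) + 2*(-5) = 5 = 5 ✓

m = 5, n = -5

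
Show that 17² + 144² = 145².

Compute a² + b²:
17² + 144² = 289 + 20736 = 21025
Compute c²:
145² = 21025
Since 21025 = 21025, it is a Pythagorean triple.

Yes, it is a Pythagorean triple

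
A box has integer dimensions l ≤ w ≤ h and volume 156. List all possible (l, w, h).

Iterate l from 1 to ⌊156^(1/3)⌋. For each l dividing 156, iterate w ≥ l with w dividing 156/l, and set h = 156/(l·w).
Triples found (10): (1×1×156), (1×2×78), (1×3×52), (1×4×39), (1×6×26), (1×12×13), (2×2×39), (2×3×26), (2×6×13), (3×4×13)

(1×1×156), (1×2×78), (1×3×52), (1×4×39), (1×6×26), (1×12×13), (2×2×39), (2×3×26), (2×6×13), (3×4×13)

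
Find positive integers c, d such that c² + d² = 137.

Search for c with 137 - c² a perfect square.
c = 4: 137 - 4² = 137 - 16 = 121 = 11² ✓
So c = 4, d = 11.

c = 4, d = 11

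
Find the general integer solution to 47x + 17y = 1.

Step 1: Compute gcd(47, 17) = 1.
Since 1 divides 1, solutions exist.

Step 2: Find a particular solution using extended Euclidean algorithm.
We get x₀ = 4, y₀ = -11.
Check: 47*4 + 17*-11 = 1 = 1 ✓

Step 3: Write the general solution.
x = 4 + (17/1)t = 4 + 17t
y = -11 - (47/1)t = -11 - 47t
for any integer t.

x = 4 + 17t, y = -11 - 47t for integer t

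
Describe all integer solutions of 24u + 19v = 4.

Step 1: Compute gcd(24, 19) = 1.
Since 1 divides 4, solutions exist.

Step 2: Find a particular solution using extended Euclidean algorithm.
We get u₀ = 16, v₀ = -20.
Check: 24*16 + 19*-20 = 4 = 4 ✓

Step 3: Write the general solution.
u = 16 + (19/1)t = 16 + 19t
v = -20 - (24/1)t = -20 - 24t
for any integer t.

u = 16 + 19t, v = -20 - 24t for integer t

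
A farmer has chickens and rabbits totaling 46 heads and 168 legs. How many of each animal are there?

Let c = chickens, r = rabbits.
Heads: c + r = 46
Legs: 2c + 4r = 168
From the first equation, c = 46 - r. Substitute:
2(46 - r) + 4r = 168
92 + 2r = 168
r = (168 - 92)/2 = 38
c = 46 - 38 = 8

Chickens: 8, Rabbits: 38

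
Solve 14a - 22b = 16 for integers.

Step 1: Check solvability.
gcd(14, 22) = 2
Since 2 divides 16, solutions exist.

Step 2: Apply extended Euclidean algorithm to find gcd.
We find integers such that 14*x0 + 22*y0 = 2

Step 3: Scale the particular solution.
Multiply by 16/2 = 8:
a = -24, b = -16

Step 4: Verify.
14*(-24) - 22*(-16) = 16 = 16 ✓

a = -24, b = -16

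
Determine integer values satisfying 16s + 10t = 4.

Step 1: Check solvability.
gcd(16, 10) = 2
Since 2 divides 4, solutions exist.

Step 2: Apply extended Euclidean algorithm to find gcd.
We find integers such that 16*x0 + 10*y0 = 2

Step 3: Scale the particular solution.
Multiply by 4/2 = 2:
s = 4, t = -6

Step 4: Verify.
16*(4) + 10*(-6) = 4 = 4 ✓

s = 4, t = -6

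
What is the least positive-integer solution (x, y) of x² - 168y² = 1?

We seek the smallest positive integers (x, y) with x² - 168y² = 1, i.e., x² = 168y² + 1.
Try successive y values:
y = 1: x² = 168·1² + 1 = 169, x = 13 ✓

Verify: 13² - 168·1² = 169 - 168 = 1 ✓

x = 13, y = 1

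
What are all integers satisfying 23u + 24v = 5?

Step 1: Compute gcd(23, 24) = 1.
Since 1 divides 5, solutions exist.

Step 2: Find a particular solution using extended Euclidean algorithm.
We get u₀ = -5, v₀ = 5.
Check: 23*-5 + 24*5 = 5 = 5 ✓

Step 3: Write the general solution.
u = -5 + (24/1)t = -5 + 24t
v = 5 - (23/1)t = 5 - 23t
for any integer t.

u = -5 + 24t, v = 5 - 23t for integer t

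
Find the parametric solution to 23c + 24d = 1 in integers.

Step 1: Compute gcd(23, 24) = 1.
Since 1 divides 1, solutions exist.

Step 2: Find a particular solution using extended Euclidean algorithm.
We get c₀ = -1, d₀ = 1.
Check: 23*-1 + 24*1 = 1 = 1 ✓

Step 3: Write the general solution.
c = -1 + (24/1)t = -1 + 24t
d = 1 - (23/1)t = 1 - 23t
for any integer t.

c = -1 + 24t, d = 1 - 23t for integer t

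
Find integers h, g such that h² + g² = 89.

We need to find integers h, g > 0 such that h² + g² = 89.
Trying h = 5: g² = 89 - 5² = 89 - 25 = 64
g = 8
Check: 5² + 8² = 25 + 64 = 89 ✓

89 = 5² + 8²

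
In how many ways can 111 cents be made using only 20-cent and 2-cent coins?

We need non-negative integers (x, y) with 20x + 2y = 111.
For each x from 0 to 5, check if (111 - 20x) is a non-negative multiple of 2.
Solutions (x, y): none
Count: 0

0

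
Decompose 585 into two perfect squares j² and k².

We need to find integers j, k > 0 such that j² + k² = 585.
Trying j = 3: k² = 585 - 3² = 585 - 9 = 576
k = 24
Check: 3² + 24² = 9 + 576 = 585 ✓

585 = 3² + 24²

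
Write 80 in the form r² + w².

We need to find integers r, w > 0 such that r² + w² = 80.
Trying r = 4: w² = 80 - 4² = 80 - 16 = 64
w = 8
Check: 4² + 8² = 16 + 64 = 80 ✓

80 = 4² + 8²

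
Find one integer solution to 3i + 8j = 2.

Step 1: Check solvability.
gcd(3, 8) = 1
Since 1 divides 2, solutions exist.

Step 2: Apply extended Euclidean algorithm to find gcd.
We find integers such that 3*x0 + 8*y0 = 1

Step 3: Scale the particular solution.
Multiply by 2/1 = 2:
i = 6, j = -2

Step 4: Verify.
3*(6) + 8*(-2) = 2 = 2 ✓

i = 6, j = -2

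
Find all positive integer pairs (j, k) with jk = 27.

The positive divisors of 27 are: 1, 3, 9, 27.
Each divisor d gives the pair (d, 27/d):
(1, 27), (3, 9), (9, 3), (27, 1)

(1, 27), (3, 9), (9, 3), (27, 1)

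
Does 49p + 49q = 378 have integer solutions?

Step 1: Compute gcd(49, 49).
gcd(49, 49) = 49

Step 2: Check divisibility.
Does 49 divide 378? 378 = 49 x 7 + 35, so no.

By the theorem on linear Diophantine equations, 49p + 49q = 378 has integer solutions if and only if gcd(49, 49) divides 378. Since 49 does not divide 378, no solutions exist.

No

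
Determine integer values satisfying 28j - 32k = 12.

Step 1: Check solvability.
gcd(28, 32) = 4
Since 4 divides 12, solutions exist.

Step 2: Apply extended Euclidean algorithm to find gcd.
We find integers such that 28*x0 + 32*y0 = 4

Step 3: Scale the particular solution.
Multiply by 12/4 = 3:
j = -3, k = -3

Step 4: Verify.
28*(-3) - 32*(-3) = 12 = 12 ✓

j = -3, k = -3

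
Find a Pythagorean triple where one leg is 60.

We need the other leg and hypotenuse such that 60² + x² = c².
Take x = 221, c = 229: 60² + 221² = 3600 + 48841 = 52441 = 229² ✓
Triple: (221, 60, 229)

(221, 60, 229)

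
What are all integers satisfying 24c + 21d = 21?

Step 1: Compute gcd(24, 21) = 3.
Since 3 divides 21, solutions exist.

Step 2: Find a particular solution using extended Euclidean algorithm.
We get c₀ = 7, d₀ = -7.
Check: 24*7 + 21*-7 = 21 = 21 ✓

Step 3: Write the general solution.
c = 7 + (21/3)t = 7 + 7t
d = -7 - (24/3)t = -7 - 8t
for any integer t.

c = 7 + 7t, d = -7 - 8t for integer t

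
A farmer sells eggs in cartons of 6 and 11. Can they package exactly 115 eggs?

We need non-negative a, b with 6a + 11b = 115.
gcd(6, 11) = 1 divides 115.
Try a = 10: 11b = 115 - 60 = 55, so b = 5.
One way: 10 cartons of 6 and 5 cartons of 11.

Yes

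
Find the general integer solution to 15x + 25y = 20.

Step 1: Compute gcd(15, 25) = 5.
Since 5 divides 20, solutions exist.

Step 2: Find a particular solution using extended Euclidean algorithm.
We get x₀ = 8, y₀ = -4.
Check: 15*8 + 25*-4 = 20 = 20 ✓

Step 3: Write the general solution.
x = 8 + (25/5)t = 8 + 5t
y = -4 - (15/5)t = -4 - 3t
for any integer t.

x = 8 + 5t, y = -4 - 3t for integer t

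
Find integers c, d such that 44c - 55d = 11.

Step 1: Check solvability.
gcd(44, 55) = 11
Since 11 divides 11, solutions exist.

Step 2: Apply extended Euclidean algorithm to find gcd.
We find integers such that 44*x0 + 55*y0 = 11

Step 3: Scale the particular solution.
Multiply by 11/11 = 1:
c = -1, d = -1

Step 4: Verify.
44*(-1) - 55*(-1) = 11 = 11 ✓

c = -1, d = -1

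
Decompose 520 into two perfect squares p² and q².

We need to find integers p, q > 0 such that p² + q² = 520.
Trying p = 6: q² = 520 - 6² = 520 - 36 = 484
q = 22
Check: 6² + 22² = 36 + 484 = 520 ✓

520 = 6² + 22²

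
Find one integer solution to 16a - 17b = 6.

Step 1: Check solvability.
gcd(16, 17) = 1
Since 1 divides 6, solutions exist.

Step 2: Apply extended Euclidean algorithm to find gcd.
We find integers such that 16*x0 + 17*y0 = 1

Step 3: Scale the particular solution.
Multiply by 6/1 = 6:
a = -6, b = -6

Step 4: Verify.
16*(-6) - 17*(-6) = 6 = 6 ✓

a = -6, b = -6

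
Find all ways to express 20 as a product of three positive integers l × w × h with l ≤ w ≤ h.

Iterate l from 1 to ⌊20^(1/3)⌋. For each l dividing 20, iterate w ≥ l with w dividing 20/l, and set h = 20/(l·w).
Triples found (4): (1×1×20), (1×2×10), (1×4×5), (2×2×5)

(1×1×20), (1×2×10), (1×4×5), (2×2×5)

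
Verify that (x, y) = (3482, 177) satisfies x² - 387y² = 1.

Compute x² = 3482² = 12124324
Compute 387y² = 387·177² = 387·31329 = 12124323
x² - 387y² = 12124324 - 12124323 = 1
Since this equals 1, (3482, 177) is a solution.

Yes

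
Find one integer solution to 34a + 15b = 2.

Step 1: Check solvability.
gcd(34, 15) = 1
Since 1 divides 2, solutions exist.

Step 2: Apply extended Euclidean algorithm to find gcd.
We find integers such that 34*x0 + 15*y0 = 1

Step 3: Scale the particular solution.
Multiply by 2/1 = 2:
a = 8, b = -18

Step 4: Verify.
34*(8) + 15*(-18) = 2 = 2 ✓

a = 8, b = -18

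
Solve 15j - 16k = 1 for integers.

Step 1: Check solvability.
gcd(15, 16) = 1
Since 1 divides 1, solutions exist.

Step 2: Apply extended Euclidean algorithm to find gcd.
We find integers such that 15*x0 + 16*y0 = 1

Step 3: Scale the particular solution.
Multiply by 1/1 = 1:
j = -1, k = -1

Step 4: Verify.
15*(-1) - 16*(-1) = 1 = 1 ✓

j = -1, k = -1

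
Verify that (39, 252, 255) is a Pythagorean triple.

Compute a² + b² = 39² + 252² = 1521 + 63504 = 65025
Compute c² = 255² = 65025
Since 65025 = 65025, confirmed.

Yes, it is a Pythagorean triple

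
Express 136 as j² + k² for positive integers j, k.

We need to find integers j, k > 0 such that j² + k² = 136.
Trying j = 6: k² = 136 - 6² = 136 - 36 = 100
k = 10
Check: 6² + 10² = 36 + 100 = 136 ✓

136 = 6² + 10²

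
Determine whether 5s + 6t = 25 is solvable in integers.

Step 1: Compute gcd(5, 6).
gcd(5, 6) = 1

Step 2: Check divisibility.
Does 1 divide 25? 25 = 1 x 25, so yes.

By the theorem on linear Diophantine equations, 5s + 6t = 25 has integer solutions if and only if gcd(5, 6) divides 25. Since 1 | 25, solutions exist.

Yes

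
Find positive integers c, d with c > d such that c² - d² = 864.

Factor: c² - d² = (c+d)(c-d) = 864.
We need two factors of 864 with the same parity.
Use c+d = 432 and c-d = 2 (product 432·2 = 864).
Adding: 2c = 434, so c = 217.
Subtracting: 2d = 430, so d = 215.
Check: 217² - 215² = 47089 - 46225 = 864 ✓

c = 217, d = 215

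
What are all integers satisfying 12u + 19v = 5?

Step 1: Compute gcd(12, 19) = 1.
Since 1 divides 5, solutions exist.

Step 2: Find a particular solution using extended Euclidean algorithm.
We get u₀ = 40, v₀ = -25.
Check: 12*40 + 19*-25 = 5 = 5 ✓

Step 3: Write the general solution.
u = 40 + (19/1)t = 40 + 19t
v = -25 - (12/1)t = -25 - 12t
for any integer t.

u = 40 + 19t, v = -25 - 12t for integer t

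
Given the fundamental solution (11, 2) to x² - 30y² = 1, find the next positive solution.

Solutions to x² - Dy² = 1 are generated by powers of (x₀ + y₀√D).
The next solution satisfies x₁ + y₁√30 = (x₀ + y₀√30)², giving:
x₁ = x₀² + 30y₀² = 11² + 30·2² = 121 + 120 = 241
y₁ = 2x₀y₀ = 2·11·2 = 44

Verify: 241² - 30·44² = 58081 - 58080 = 1 ✓

x = 241, y = 44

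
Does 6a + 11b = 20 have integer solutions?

Step 1: Compute gcd(6, 11).
gcd(6, 11) = 1

Step 2: Check divisibility.
Does 1 divide 20? 20 = 1 x 20, so yes.

By the theorem on linear Diophantine equations, 6a + 11b = 20 has integer solutions if and only if gcd(6, 11) divides 20. Since 1 | 20, solutions exist.

Yes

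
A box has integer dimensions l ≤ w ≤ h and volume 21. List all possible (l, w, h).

Iterate l from 1 to ⌊21^(1/3)⌋. For each l dividing 21, iterate w ≥ l with w dividing 21/l, and set h = 21/(l·w).
Triples found (2): (1×1×21), (1×3×7)

(1×1×21), (1×3×7)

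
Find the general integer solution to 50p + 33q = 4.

Step 1: Compute gcd(50, 33) = 1.
Since 1 divides 4, solutions exist.

Step 2: Find a particular solution using extended Euclidean algorithm.
We get p₀ = 8, q₀ = -12.
Check: 50*8 + 33*-12 = 4 = 4 ✓

Step 3: Write the general solution.
p = 8 + (33/1)t = 8 + 33t
q = -12 - (50/1)t = -12 - 50t
for any integer t.

p = 8 + 33t, q = -12 - 50t for integer t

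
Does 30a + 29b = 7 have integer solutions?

Step 1: Compute gcd(30, 29).
gcd(30, 29) = 1

Step 2: Check divisibility.
Does 1 divide 7? 7 = 1 x 7, so yes.

By the theorem on linear Diophantine equations, 30a + 29b = 7 has integer solutions if and only if gcd(30, 29) divides 7. Since 1 | 7, solutions exist.

Yes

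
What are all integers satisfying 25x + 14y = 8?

Step 1: Compute gcd(25, 14) = 1.
Since 1 divides 8, solutions exist.

Step 2: Find a particular solution using extended Euclidean algorithm.
We get x₀ = -40, y₀ = 72.
Check: 25*-40 + 14*72 = 8 = 8 ✓

Step 3: Write the general solution.
x = -40 + (14/1)t = -40 + 14t
y = 72 - (25/1)t = 72 - 25t
for any integer t.

x = -40 + 14t, y = 72 - 25t for integer t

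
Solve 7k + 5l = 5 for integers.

Step 1: Check solvability.
gcd(7, 5) = 1
Since 1 divides 5, solutions exist.

Step 2: Apply extended Euclidean algorithm to find gcd.
We find integers such that 7*x0 + 5*y0 = 1

Step 3: Scale the particular solution.
Multiply by 5/1 = 5:
k = -10, l = 15

Step 4: Verify.
7*(-10) + 5*(15) = 5 = 5 ✓

k = -10, l = 15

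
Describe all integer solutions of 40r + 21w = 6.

Step 1: Compute gcd(40, 21) = 1.
Since 1 divides 6, solutions exist.

Step 2: Find a particular solution using extended Euclidean algorithm.
We get r₀ = 60, w₀ = -114.
Check: 40*60 + 21*-114 = 6 = 6 ✓

Step 3: Write the general solution.
r = 60 + (21/1)t = 60 + 21t
w = -114 - (40/1)t = -114 - 40t
for any integer t.

r = 60 + 21t, w = -114 - 40t for integer t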